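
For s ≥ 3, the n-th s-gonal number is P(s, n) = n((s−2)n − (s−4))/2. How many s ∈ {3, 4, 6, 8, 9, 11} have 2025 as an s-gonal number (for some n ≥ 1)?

s = 3: P(3, 63) = 2016 and P(3, 64) = 2080; 2025 is not s-gonal.
s = 4: P(4, 45) = 2025. ✓
s = 6: P(6, 32) = 2016 and P(6, 33) = 2145; 2025 is not s-gonal.
s = 8: P(8, 26) = 1976 and P(8, 27) = 2133; 2025 is not s-gonal.
s = 9: P(9, 24) = 1956 and P(9, 25) = 2125; 2025 is not s-gonal.
s = 11: P(11, 21) = 1911 and P(11, 22) = 2101; 2025 is not s-gonal.
Hits: s ∈ {4} → 1.

1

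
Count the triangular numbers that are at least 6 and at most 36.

The n-th triangular number is n(n+1)/2.
Smallest index with value ≥ 6: n = 3 (giving 6).
Largest index with value ≤ 36: n = 8 (giving 36).
Indices 3 through 8: 6 terms.

6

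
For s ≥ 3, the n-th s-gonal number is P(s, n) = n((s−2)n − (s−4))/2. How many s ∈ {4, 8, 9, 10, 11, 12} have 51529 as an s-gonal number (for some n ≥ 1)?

1

s = 4: P(4, 227) = 51529. ✓
s = 8: P(8, 131) = 51221 and P(8, 132) = 52008; 51529 is not s-gonal.
s = 9: P(9, 121) = 50941 and P(9, 122) = 51789; 51529 is not s-gonal.
s = 10: P(10, 113) = 50737 and P(10, 114) = 51642; 51529 is not s-gonal.
s = 11: P(11, 107) = 51146 and P(11, 108) = 52110; 51529 is not s-gonal.
s = 12: P(12, 101) = 50601 and P(12, 102) = 51612; 51529 is not s-gonal.
Hits: s ∈ {4} → 1.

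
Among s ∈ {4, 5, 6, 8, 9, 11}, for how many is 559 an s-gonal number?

s = 4: P(4, 23) = 529 and P(4, 24) = 576; 559 is not s-gonal.
s = 5: P(5, 19) = 532 and P(5, 20) = 590; 559 is not s-gonal.
s = 6: P(6, 16) = 496 and P(6, 17) = 561; 559 is not s-gonal.
s = 8: P(8, 13) = 481 and P(8, 14) = 560; 559 is not s-gonal.
s = 9: P(9, 13) = 559. ✓
s = 11: P(11, 11) = 506 and P(11, 12) = 606; 559 is not s-gonal.
Hits: s ∈ {9} → 1.

1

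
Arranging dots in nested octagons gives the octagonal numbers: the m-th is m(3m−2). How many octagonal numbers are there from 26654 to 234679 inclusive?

The n-th octagonal number is n(3n−2).
Smallest index with value ≥ 26654: n = 95 (giving 26885).
Largest index with value ≤ 234679: n = 280 (giving 234640).
Indices 95 through 280: 186 terms.

186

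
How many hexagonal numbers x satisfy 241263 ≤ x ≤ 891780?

The n-th hexagonal number is n(2n−1).
Smallest index with value ≥ 241263: n = 348 (giving 241860).
Largest index with value ≤ 891780: n = 668 (giving 891780).
Indices 348 through 668: 321 terms.

321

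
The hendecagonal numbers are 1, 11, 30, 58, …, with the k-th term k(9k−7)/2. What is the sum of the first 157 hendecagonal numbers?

5817007

Σ i(9i−7)/2 = (9Σi² − 7Σi) / 2 over i = 1..157.
Σi = 12403 and Σi² = 1302315.
(9·1302315 − 7·12403) / 2 = 11634014/2 = 5817007.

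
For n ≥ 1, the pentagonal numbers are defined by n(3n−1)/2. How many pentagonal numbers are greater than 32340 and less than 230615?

The n-th pentagonal number is n(3n−1)/2.
Smallest index with value > 32340: n = 148 (giving 32782).
Largest index with value < 230615: n = 392 (giving 230300).
Indices 148 through 392: 245 terms.

245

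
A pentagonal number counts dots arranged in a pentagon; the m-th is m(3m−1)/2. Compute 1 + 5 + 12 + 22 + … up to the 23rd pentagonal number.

Σ i(3i−1)/2 = (3Σi² − Σi) / 2 over i = 1..23.
Σi = 276 and Σi² = 4324.
(3·4324 − 1·276) / 2 = 12696/2 = 6348.

6348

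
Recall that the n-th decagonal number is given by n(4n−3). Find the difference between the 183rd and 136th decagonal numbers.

183·(4·183 − 3) = 133407 and 136·(4·136 − 3) = 73576.
Difference: 133407 − 73576 = 59831.

59831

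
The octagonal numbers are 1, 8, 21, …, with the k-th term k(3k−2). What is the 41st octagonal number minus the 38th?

705

41·(3·41 − 2) = 4961 and 38·(3·38 − 2) = 4256.
Difference: 4961 − 4256 = 705.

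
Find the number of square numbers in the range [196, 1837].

The n-th square number is n².
Smallest index with value ≥ 196: n = 14 (giving 196).
Largest index with value ≤ 1837: n = 42 (giving 1764).
Indices 14 through 42: 29 terms.

29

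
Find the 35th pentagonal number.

1820

The 35th pentagonal number is n(3n−1)/2 with n = 35.
35·(3·35 − 1)/2 = 35·104/2 = 35·52 = 1820.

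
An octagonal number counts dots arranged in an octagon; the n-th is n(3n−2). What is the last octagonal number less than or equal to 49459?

48896

Solve n(3n−2) ≤ 49459 for integer n.
n = 128 gives 48896 ≤ 49459, while n = 129 gives 49665 > 49459; so the answer is 48896.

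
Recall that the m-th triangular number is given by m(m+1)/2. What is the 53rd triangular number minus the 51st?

105

53·54/2 = 1431 and 51·52/2 = 1326.
Difference: 1431 − 1326 = 105.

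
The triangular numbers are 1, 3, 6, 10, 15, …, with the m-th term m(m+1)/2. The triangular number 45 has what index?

Set n(n+1)/2 = 45, giving n² + n − 90 = 0.
So n = (-1 + 19) / 2 = 18/2 = 9.

9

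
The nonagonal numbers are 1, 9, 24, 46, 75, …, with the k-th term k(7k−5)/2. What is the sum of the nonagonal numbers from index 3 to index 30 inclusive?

31920

Σ i(7i−5)/2 = (7Σi² − 5Σi) / 2 over i = 3..30.
Σi = 465 − 3 = 462 and Σi² = 9455 − 5 = 9450.
(7·9450 − 5·462) / 2 = 63840/2 = 31920.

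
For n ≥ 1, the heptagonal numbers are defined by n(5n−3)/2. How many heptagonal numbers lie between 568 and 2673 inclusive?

The n-th heptagonal number is n(5n−3)/2.
Smallest index with value ≥ 568: n = 16 (giving 616).
Largest index with value ≤ 2673: n = 33 (giving 2673).
Indices 16 through 33: 18 terms.

18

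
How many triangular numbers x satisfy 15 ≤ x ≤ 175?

The n-th triangular number is n(n+1)/2.
Smallest index with value ≥ 15: n = 5 (giving 15).
Largest index with value ≤ 175: n = 18 (giving 171).
Indices 5 through 18: 14 terms.

14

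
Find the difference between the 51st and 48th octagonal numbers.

885

51·(3·51 − 2) = 7701 and 48·(3·48 − 2) = 6816.
Difference: 7701 − 6816 = 885.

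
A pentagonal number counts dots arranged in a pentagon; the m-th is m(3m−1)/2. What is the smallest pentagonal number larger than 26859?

Solve n(3n−1)/2 > 26859 for integer n.
The largest n with value ≤ 26859 is 133 (since 26467 ≤ 26859 < 26867), so the first above is n = 134, value 26867.

26867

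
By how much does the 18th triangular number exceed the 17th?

18

Consecutive triangular numbers differ by n: T_{18} − T_{17} = 18.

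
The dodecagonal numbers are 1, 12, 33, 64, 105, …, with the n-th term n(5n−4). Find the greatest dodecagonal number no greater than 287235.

287040

Solve n(5n−4) ≤ 287235 for integer n.
n = 240 gives 287040 ≤ 287235, while n = 241 gives 289441 > 287235; so the answer is 287040.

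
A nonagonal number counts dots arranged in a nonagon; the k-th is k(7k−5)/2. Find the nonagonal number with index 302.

318459

The 302nd nonagonal number is n(7n−5)/2 with n = 302.
302·(7·302 − 5)/2 = 302·2109/2 = 318459.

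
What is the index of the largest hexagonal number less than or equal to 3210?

40

Solve n(2n−1) ≤ 3210 for integer n.
n = 40 gives 3160 ≤ 3210, while n = 41 gives 3321 > 3210; so the answer is index 40.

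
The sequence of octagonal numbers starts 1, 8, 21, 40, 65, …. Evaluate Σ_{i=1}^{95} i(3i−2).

Σ i(3i−2) = 3Σi² − 2Σi over i = 1..95.
Σi = 4560 and Σi² = 290320.
3·290320 − 2·4560 = 861840.

861840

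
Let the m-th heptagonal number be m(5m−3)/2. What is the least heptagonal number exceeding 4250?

4347

Solve n(5n−3)/2 > 4250 for integer n.
The largest n with value ≤ 4250 is 41 (since 4141 ≤ 4250 < 4347), so the first above is n = 42, value 4347.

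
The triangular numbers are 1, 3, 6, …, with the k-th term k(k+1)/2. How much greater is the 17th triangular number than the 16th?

Consecutive triangular numbers differ by n: T_{17} − T_{16} = 17.

17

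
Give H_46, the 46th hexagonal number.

4186

The 46th hexagonal number is n(2n−1) with n = 46.
46·(2·46 − 1) = 46·91 = 4186.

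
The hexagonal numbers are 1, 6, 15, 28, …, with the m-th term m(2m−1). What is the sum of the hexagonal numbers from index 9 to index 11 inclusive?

574

Σ i(2i−1) = 2Σi² − Σi over i = 9..11.
Σi = 66 − 36 = 30 and Σi² = 506 − 204 = 302.
2·302 − 1·30 = 574.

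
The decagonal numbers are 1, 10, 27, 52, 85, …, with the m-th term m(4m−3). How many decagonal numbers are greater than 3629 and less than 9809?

19

The n-th decagonal number is n(4n−3).
Smallest index with value > 3629: n = 31 (giving 3751).
Largest index with value < 9809: n = 49 (giving 9457).
Indices 31 through 49: 19 terms.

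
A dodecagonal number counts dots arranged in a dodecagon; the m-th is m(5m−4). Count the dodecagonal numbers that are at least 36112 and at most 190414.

The n-th dodecagonal number is n(5n−4).
Smallest index with value ≥ 36112: n = 86 (giving 36636).
Largest index with value ≤ 190414: n = 195 (giving 189345).
Indices 86 through 195: 110 terms.

110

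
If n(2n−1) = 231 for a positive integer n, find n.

11

Set n(2n−1) = 231, giving 2n² − n − 231 = 0.
So n = (1 + 43) / 4 = 44/4 = 11.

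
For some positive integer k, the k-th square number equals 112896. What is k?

336

We need n² = 112896, so n = √112896 = 336.
Check: 336² = 112896. ✓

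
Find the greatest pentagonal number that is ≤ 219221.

218695

Solve n(3n−1)/2 ≤ 219221 for integer n.
n = 382 gives 218695 ≤ 219221, while n = 383 gives 219842 > 219221; so the answer is 218695.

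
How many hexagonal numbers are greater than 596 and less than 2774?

20

The n-th hexagonal number is n(2n−1).
Smallest index with value > 596: n = 18 (giving 630).
Largest index with value < 2774: n = 37 (giving 2701).
Indices 18 through 37: 20 terms.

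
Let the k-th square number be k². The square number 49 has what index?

7

We need n² = 49, so n = √49 = 7.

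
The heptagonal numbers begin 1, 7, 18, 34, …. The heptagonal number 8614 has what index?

59

Set n(5n−3)/2 = 8614, giving 5n² − 3n − 17228 = 0.
So n = (3 + 587) / 10 = 590/10 = 59.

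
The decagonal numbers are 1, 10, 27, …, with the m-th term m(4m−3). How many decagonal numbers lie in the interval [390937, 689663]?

The n-th decagonal number is n(4n−3).
Smallest index with value ≥ 390937: n = 313 (giving 390937).
Largest index with value ≤ 689663: n = 415 (giving 687655).
Indices 313 through 415: 103 terms.

103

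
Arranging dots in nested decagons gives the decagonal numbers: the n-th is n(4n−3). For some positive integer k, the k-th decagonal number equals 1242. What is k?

18

Set n(4n−3) = 1242, giving 4n² − 3n − 1242 = 0.
The discriminant is 9 + 16·1242 = 19881, and √19881 = 141.
So n = (3 + 141) / 8 = 144/8 = 18.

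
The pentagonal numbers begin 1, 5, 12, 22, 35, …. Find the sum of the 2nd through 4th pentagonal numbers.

Σ i(3i−1)/2 = (3Σi² − Σi) / 2 over i = 2..4.
Σi = 10 − 1 = 9 and Σi² = 30 − 1 = 29.
(3·29 − 1·9) / 2 = 78/2 = 39.

39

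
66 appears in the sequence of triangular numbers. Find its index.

Set n(n+1)/2 = 66, giving n² + n − 132 = 0.
The discriminant is 1 + 8·66 = 529, and √529 = 23.
So n = (-1 + 23) / 2 = 22/2 = 11.

11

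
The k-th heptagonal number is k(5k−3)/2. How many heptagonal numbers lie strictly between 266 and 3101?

The n-th heptagonal number is n(5n−3)/2.
Smallest index with value > 266: n = 11 (giving 286).
Largest index with value < 3101: n = 35 (giving 3010).
Indices 11 through 35: 25 terms.

25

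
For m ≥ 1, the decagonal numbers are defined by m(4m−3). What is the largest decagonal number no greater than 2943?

2835

Solve n(4n−3) ≤ 2943 for integer n.
n = 27 gives 2835 ≤ 2943, while n = 28 gives 3052 > 2943; so the answer is 2835.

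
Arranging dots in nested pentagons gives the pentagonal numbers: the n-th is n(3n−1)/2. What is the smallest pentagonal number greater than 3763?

3876

Solve n(3n−1)/2 > 3763 for integer n.
The largest n with value ≤ 3763 is 50 (since 3725 ≤ 3763 < 3876), so the first above is n = 51, value 3876.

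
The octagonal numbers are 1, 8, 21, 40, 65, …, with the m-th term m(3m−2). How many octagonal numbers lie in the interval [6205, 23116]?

43

The n-th octagonal number is n(3n−2).
Smallest index with value ≥ 6205: n = 46 (giving 6256).
Largest index with value ≤ 23116: n = 88 (giving 23056).
Indices 46 through 88: 43 terms.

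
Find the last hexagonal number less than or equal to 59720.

59685

Solve n(2n−1) ≤ 59720 for integer n.
n = 173 gives 59685 ≤ 59720, while n = 174 gives 60378 > 59720; so the answer is 59685.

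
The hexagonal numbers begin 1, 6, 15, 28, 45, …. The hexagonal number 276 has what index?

12

Set n(2n−1) = 276, giving 2n² − n − 276 = 0.
The discriminant is 1 + 8·276 = 2209, and √2209 = 47.
So n = (1 + 47) / 4 = 48/4 = 12.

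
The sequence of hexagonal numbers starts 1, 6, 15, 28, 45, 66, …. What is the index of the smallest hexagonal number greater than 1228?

Solve n(2n−1) > 1228 for integer n.
The largest n with value ≤ 1228 is 25 (since 1225 ≤ 1228 < 1326), so the first above is n = 26, value 1326.

26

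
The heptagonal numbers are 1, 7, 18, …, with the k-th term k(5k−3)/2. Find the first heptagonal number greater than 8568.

8614

Solve n(5n−3)/2 > 8568 for integer n.
The largest n with value ≤ 8568 is 58 (since 8323 ≤ 8568 < 8614), so the first above is n = 59, value 8614.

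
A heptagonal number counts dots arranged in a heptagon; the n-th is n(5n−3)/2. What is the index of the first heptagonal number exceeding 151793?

247

Solve n(5n−3)/2 > 151793 for integer n.
The largest n with value ≤ 151793 is 246 (since 150921 ≤ 151793 < 152152), so the first above is n = 247, value 152152.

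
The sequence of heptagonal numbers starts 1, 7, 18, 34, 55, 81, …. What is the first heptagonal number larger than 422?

469

Solve n(5n−3)/2 > 422 for integer n.
The largest n with value ≤ 422 is 13 (since 403 ≤ 422 < 469), so the first above is n = 14, value 469.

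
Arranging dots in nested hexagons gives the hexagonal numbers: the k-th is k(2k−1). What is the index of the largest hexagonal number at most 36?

Solve n(2n−1) ≤ 36 for integer n.
n = 4 gives 28 ≤ 36, while n = 5 gives 45 > 36; so the answer is index 4.

4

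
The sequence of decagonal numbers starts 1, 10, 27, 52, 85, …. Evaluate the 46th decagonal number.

The 46th decagonal number is n(4n−3) with n = 46.
46·(4·46 − 3) = 46·181 = 8326.

8326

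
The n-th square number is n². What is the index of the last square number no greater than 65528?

255

Solve n² ≤ 65528 for integer n.
n = 255 gives 65025 ≤ 65528, while n = 256 gives 65536 > 65528; so the answer is index 255.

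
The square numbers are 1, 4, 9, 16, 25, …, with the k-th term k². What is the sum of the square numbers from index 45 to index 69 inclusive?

82525

Σ_{i=45}^{69} i² = 111895 − 29370 = 82525.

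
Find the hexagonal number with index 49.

The 49th hexagonal number is n(2n−1) with n = 49.
49·(2·49 − 1) = 49·97 = 4753.

4753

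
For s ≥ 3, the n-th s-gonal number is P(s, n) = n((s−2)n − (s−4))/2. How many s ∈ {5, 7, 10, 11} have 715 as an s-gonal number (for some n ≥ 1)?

s = 5: P(5, 22) = 715. ✓
s = 7: P(7, 17) = 697 and P(7, 18) = 783; 715 is not s-gonal.
s = 10: P(10, 13) = 637 and P(10, 14) = 742; 715 is not s-gonal.
s = 11: P(11, 13) = 715. ✓
Hits: s ∈ {5, 11} → 2.

2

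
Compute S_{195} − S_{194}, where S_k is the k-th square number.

n² − (n−1)² = 2n − 1, so 195² − 194² = 2·195 − 1 = 389.

389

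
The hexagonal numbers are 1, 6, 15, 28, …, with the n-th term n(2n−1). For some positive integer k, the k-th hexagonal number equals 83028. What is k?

204

Set n(2n−1) = 83028, giving 2n² − n − 83028 = 0.
The discriminant is 1 + 8·83028 = 664225, and √664225 = 815.
So n = (1 + 815) / 4 = 816/4 = 204.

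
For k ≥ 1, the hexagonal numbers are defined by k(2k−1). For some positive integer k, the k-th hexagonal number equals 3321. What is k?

Set n(2n−1) = 3321, giving 2n² − n − 3321 = 0.
The discriminant is 1 + 8·3321 = 26569, and √26569 = 163.
So n = (1 + 163) / 4 = 164/4 = 41.
Check: 41·(2·41 − 1) = 3321. ✓

41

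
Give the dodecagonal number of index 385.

385·(5·385 − 4) = 385·1921 = 739585.

739585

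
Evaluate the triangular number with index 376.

70876

376·377/2 = 141752/2 = 70876.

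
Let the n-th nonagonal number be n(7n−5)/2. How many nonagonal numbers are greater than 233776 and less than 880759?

243

The n-th nonagonal number is n(7n−5)/2.
Smallest index with value > 233776: n = 259 (giving 234136).
Largest index with value < 880759: n = 501 (giving 877251).
Indices 259 through 501: 243 terms.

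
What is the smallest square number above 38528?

38809

Solve n² > 38528 for integer n.
The largest n with value ≤ 38528 is 196 (since 38416 ≤ 38528 < 38809), so the first above is n = 197, value 38809.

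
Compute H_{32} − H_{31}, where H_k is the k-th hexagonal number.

125

Consecutive hexagonal numbers differ by 4n − 3: here 4·32 − 3 = 125.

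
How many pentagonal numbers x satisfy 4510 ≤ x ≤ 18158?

The n-th pentagonal number is n(3n−1)/2.
Smallest index with value ≥ 4510: n = 55 (giving 4510).
Largest index with value ≤ 18158: n = 110 (giving 18095).
Indices 55 through 110: 56 terms.

56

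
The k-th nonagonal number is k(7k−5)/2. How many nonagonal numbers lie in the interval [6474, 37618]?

The n-th nonagonal number is n(7n−5)/2.
Smallest index with value ≥ 6474: n = 44 (giving 6666).
Largest index with value ≤ 37618: n = 104 (giving 37596).
Indices 44 through 104: 61 terms.

61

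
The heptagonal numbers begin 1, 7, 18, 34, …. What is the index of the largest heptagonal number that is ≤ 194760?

279

Solve n(5n−3)/2 ≤ 194760 for integer n.
n = 279 gives 194184 ≤ 194760, while n = 280 gives 195580 > 194760; so the answer is index 279.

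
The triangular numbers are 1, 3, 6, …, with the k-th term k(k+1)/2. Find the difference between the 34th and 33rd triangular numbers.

Consecutive triangular numbers differ by n: T_{34} − T_{33} = 34.

34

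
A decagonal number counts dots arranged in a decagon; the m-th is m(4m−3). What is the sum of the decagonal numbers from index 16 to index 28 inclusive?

25038

Σ i(4i−3) = 4Σi² − 3Σi over i = 16..28.
Σi = 406 − 120 = 286 and Σi² = 7714 − 1240 = 6474.
4·6474 − 3·286 = 25038.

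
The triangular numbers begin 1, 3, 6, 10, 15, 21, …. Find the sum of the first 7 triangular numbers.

Σ i(i+1)/2 = (Σi² + Σi) / 2 over i = 1..7.
Σi = 28 and Σi² = 140.
(1·140 + 1·28) / 2 = 168/2 = 84.

84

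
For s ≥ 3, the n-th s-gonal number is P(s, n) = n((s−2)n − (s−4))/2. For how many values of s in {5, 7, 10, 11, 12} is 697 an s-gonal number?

s = 5: P(5, 21) = 651 and P(5, 22) = 715; 697 is not s-gonal.
s = 7: P(7, 17) = 697. ✓
s = 10: P(10, 13) = 637 and P(10, 14) = 742; 697 is not s-gonal.
s = 11: P(11, 12) = 606 and P(11, 13) = 715; 697 is not s-gonal.
s = 12: P(12, 12) = 672 and P(12, 13) = 793; 697 is not s-gonal.
Hits: s ∈ {7} → 1.

1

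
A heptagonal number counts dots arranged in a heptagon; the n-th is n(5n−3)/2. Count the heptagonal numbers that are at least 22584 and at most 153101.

The n-th heptagonal number is n(5n−3)/2.
Smallest index with value ≥ 22584: n = 96 (giving 22896).
Largest index with value ≤ 153101: n = 247 (giving 152152).
Indices 96 through 247: 152 terms.

152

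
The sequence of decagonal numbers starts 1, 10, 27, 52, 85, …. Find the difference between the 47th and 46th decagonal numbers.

Consecutive decagonal numbers differ by 8n − 7: here 8·47 − 7 = 369.

369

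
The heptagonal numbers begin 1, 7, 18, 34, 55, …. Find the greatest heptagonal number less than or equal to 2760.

2673

Solve n(5n−3)/2 ≤ 2760 for integer n.
n = 33 gives 2673 ≤ 2760, while n = 34 gives 2839 > 2760; so the answer is 2673.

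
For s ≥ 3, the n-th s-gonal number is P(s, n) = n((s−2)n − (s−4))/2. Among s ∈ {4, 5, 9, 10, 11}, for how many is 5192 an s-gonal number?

1

s = 4: P(4, 72) = 5184 and P(4, 73) = 5329; 5192 is not s-gonal.
s = 5: P(5, 59) = 5192. ✓
s = 9: P(9, 38) = 4959 and P(9, 39) = 5226; 5192 is not s-gonal.
s = 10: P(10, 36) = 5076 and P(10, 37) = 5365; 5192 is not s-gonal.
s = 11: P(11, 34) = 5083 and P(11, 35) = 5390; 5192 is not s-gonal.
Hits: s ∈ {5} → 1.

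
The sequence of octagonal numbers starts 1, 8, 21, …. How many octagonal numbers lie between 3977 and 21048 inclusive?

The n-th octagonal number is n(3n−2).
Smallest index with value ≥ 3977: n = 37 (giving 4033).
Largest index with value ≤ 21048: n = 84 (giving 21000).
Indices 37 through 84: 48 terms.

48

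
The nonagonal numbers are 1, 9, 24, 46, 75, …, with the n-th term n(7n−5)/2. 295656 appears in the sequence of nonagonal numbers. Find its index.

291

Set n(7n−5)/2 = 295656, giving 7n² − 5n − 591312 = 0.
The discriminant is 25 + 56·295656 = 16556761, and √16556761 = 4069.
So n = (5 + 4069) / 14 = 4074/14 = 291.
Check: 291·(7·291 − 5)/2 = 295656. ✓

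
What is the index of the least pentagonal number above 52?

7

Solve n(3n−1)/2 > 52 for integer n.
The largest n with value ≤ 52 is 6 (since 51 ≤ 52 < 70), so the first above is n = 7, value 70.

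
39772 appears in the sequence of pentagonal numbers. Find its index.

Set n(3n−1)/2 = 39772, giving 3n² − n − 79544 = 0.
So n = (1 + 977) / 6 = 978/6 = 163.

163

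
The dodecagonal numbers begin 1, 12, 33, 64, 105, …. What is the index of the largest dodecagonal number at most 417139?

Solve n(5n−4) ≤ 417139 for integer n.
n = 289 gives 416449 ≤ 417139, while n = 290 gives 419340 > 417139; so the answer is index 289.

289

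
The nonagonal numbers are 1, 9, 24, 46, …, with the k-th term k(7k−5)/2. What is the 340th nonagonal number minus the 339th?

2374

Consecutive nonagonal numbers differ by 7n − 6: here 7·340 − 6 = 2374.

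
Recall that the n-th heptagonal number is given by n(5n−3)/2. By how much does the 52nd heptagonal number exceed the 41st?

52·(5·52 − 3)/2 = 6682 and 41·(5·41 − 3)/2 = 4141.
Difference: 6682 − 4141 = 2541.

2541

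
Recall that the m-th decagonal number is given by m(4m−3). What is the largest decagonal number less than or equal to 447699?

Solve n(4n−3) ≤ 447699 for integer n.
n = 334 gives 445222 ≤ 447699, while n = 335 gives 447895 > 447699; so the answer is 445222.

445222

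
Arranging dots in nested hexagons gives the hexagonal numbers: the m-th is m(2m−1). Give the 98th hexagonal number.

19110

The 98th hexagonal number is n(2n−1) with n = 98.
98·(2·98 − 1) = 98·195 = 19110.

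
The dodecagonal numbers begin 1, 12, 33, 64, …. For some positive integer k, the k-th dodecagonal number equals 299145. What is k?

Set n(5n−4) = 299145, giving 5n² − 4n − 299145 = 0.
The discriminant is 16 + 20·299145 = 5982916, and √5982916 = 2446.
So n = (4 + 2446) / 10 = 2450/10 = 245.

245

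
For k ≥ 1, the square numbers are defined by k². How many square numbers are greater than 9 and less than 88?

6

The n-th square number is n².
Smallest index with value > 9: n = 4 (giving 16).
Largest index with value < 88: n = 9 (giving 81).
Indices 4 through 9: 6 terms.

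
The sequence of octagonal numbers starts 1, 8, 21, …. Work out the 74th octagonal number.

74·(3·74 − 2) = 74·220 = 16280.

16280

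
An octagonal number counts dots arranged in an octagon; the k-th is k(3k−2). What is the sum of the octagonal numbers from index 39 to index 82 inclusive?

Σ i(3i−2) = 3Σi² − 2Σi over i = 39..82.
Σi = 3403 − 741 = 2662 and Σi² = 187165 − 19019 = 168146.
3·168146 − 2·2662 = 499114.

499114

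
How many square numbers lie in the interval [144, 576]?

13

The n-th square number is n².
Smallest index with value ≥ 144: n = 12 (giving 144).
Largest index with value ≤ 576: n = 24 (giving 576).
Indices 12 through 24: 13 terms.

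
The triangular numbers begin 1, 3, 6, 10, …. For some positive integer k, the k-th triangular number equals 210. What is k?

Set n(n+1)/2 = 210, giving n² + n − 420 = 0.
So n = (-1 + 41) / 2 = 40/2 = 20.

20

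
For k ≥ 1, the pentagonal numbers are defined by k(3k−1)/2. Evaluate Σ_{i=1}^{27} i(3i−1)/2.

10206

Σ i(3i−1)/2 = (3Σi² − Σi) / 2 over i = 1..27.
Σi = 378 and Σi² = 6930.
(3·6930 − 1·378) / 2 = 20412/2 = 10206.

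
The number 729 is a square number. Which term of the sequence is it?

27

We need n² = 729, so n = √729 = 27.
Check: 27² = 729. ✓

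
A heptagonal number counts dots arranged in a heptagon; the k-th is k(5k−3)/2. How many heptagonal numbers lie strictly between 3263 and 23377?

The n-th heptagonal number is n(5n−3)/2.
Smallest index with value > 3263: n = 37 (giving 3367).
Largest index with value < 23377: n = 96 (giving 22896).
Indices 37 through 96: 60 terms.

60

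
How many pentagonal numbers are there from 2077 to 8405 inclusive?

The n-th pentagonal number is n(3n−1)/2.
Smallest index with value ≥ 2077: n = 38 (giving 2147).
Largest index with value ≤ 8405: n = 75 (giving 8400).
Indices 38 through 75: 38 terms.

38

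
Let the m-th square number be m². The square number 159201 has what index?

We need n² = 159201, so n = √159201 = 399.

399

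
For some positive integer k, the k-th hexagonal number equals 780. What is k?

20

Set n(2n−1) = 780, giving 2n² − n − 780 = 0.
The discriminant is 1 + 8·780 = 6241, and √6241 = 79.
So n = (1 + 79) / 4 = 80/4 = 20.
Check: 20·(2·20 − 1) = 780. ✓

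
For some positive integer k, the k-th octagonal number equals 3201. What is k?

Set n(3n−2) = 3201, giving 3n² − 2n − 3201 = 0.
So n = (2 + 196) / 6 = 198/6 = 33.
Check: 33·(3·33 − 2) = 3201. ✓

33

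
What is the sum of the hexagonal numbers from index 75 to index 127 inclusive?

1100757

Σ i(2i−1) = 2Σi² − Σi over i = 75..127.
Σi = 8128 − 2775 = 5353 and Σi² = 690880 − 137825 = 553055.
2·553055 − 1·5353 = 1100757.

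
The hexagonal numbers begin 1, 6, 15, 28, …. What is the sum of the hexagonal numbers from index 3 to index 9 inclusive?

Σ i(2i−1) = 2Σi² − Σi over i = 3..9.
Σi = 45 − 3 = 42 and Σi² = 285 − 5 = 280.
2·280 − 1·42 = 518.

518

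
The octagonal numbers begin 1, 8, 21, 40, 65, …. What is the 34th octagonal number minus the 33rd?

Consecutive octagonal numbers differ by 6n − 5: here 6·34 − 5 = 199.

199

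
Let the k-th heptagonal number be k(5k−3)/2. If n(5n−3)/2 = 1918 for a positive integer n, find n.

Set n(5n−3)/2 = 1918, giving 5n² − 3n − 3836 = 0.
So n = (3 + 277) / 10 = 280/10 = 28.

28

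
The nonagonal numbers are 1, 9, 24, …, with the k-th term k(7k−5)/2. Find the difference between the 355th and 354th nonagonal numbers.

Consecutive nonagonal numbers differ by 7n − 6: here 7·355 − 6 = 2479.

2479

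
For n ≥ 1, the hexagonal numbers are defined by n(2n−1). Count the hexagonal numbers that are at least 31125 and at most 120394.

121

The n-th hexagonal number is n(2n−1).
Smallest index with value ≥ 31125: n = 125 (giving 31125).
Largest index with value ≤ 120394: n = 245 (giving 119805).
Indices 125 through 245: 121 terms.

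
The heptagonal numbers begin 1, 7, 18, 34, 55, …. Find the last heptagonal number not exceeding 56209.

Solve n(5n−3)/2 ≤ 56209 for integer n.
n = 150 gives 56025 ≤ 56209, while n = 151 gives 56776 > 56209; so the answer is 56025.

56025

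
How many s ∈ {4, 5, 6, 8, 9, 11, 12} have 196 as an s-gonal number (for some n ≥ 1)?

s = 4: P(4, 14) = 196. ✓
s = 5: P(5, 11) = 176 and P(5, 12) = 210; 196 is not s-gonal.
s = 6: P(6, 10) = 190 and P(6, 11) = 231; 196 is not s-gonal.
s = 8: P(8, 8) = 176 and P(8, 9) = 225; 196 is not s-gonal.
s = 9: P(9, 7) = 154 and P(9, 8) = 204; 196 is not s-gonal.
s = 11: P(11, 7) = 196. ✓
s = 12: P(12, 6) = 156 and P(12, 7) = 217; 196 is not s-gonal.
Hits: s ∈ {4, 11} → 2.

2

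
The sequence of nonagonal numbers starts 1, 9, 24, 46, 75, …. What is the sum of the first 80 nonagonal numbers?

Σ i(7i−5)/2 = (7Σi² − 5Σi) / 2 over i = 1..80.
Σi = 3240 and Σi² = 173880.
(7·173880 − 5·3240) / 2 = 1200960/2 = 600480.

600480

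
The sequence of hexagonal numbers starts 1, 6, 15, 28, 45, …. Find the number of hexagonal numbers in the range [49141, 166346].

132

The n-th hexagonal number is n(2n−1).
Smallest index with value ≥ 49141: n = 157 (giving 49141).
Largest index with value ≤ 166346: n = 288 (giving 165600).
Indices 157 through 288: 132 terms.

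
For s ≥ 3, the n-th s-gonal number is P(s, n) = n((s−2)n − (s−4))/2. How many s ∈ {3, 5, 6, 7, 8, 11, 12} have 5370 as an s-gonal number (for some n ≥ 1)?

1

s = 3: P(3, 103) = 5356 and P(3, 104) = 5460; 5370 is not s-gonal.
s = 5: P(5, 60) = 5370. ✓
s = 6: P(6, 52) = 5356 and P(6, 53) = 5565; 5370 is not s-gonal.
s = 7: P(7, 46) = 5221 and P(7, 47) = 5452; 5370 is not s-gonal.
s = 8: P(8, 42) = 5208 and P(8, 43) = 5461; 5370 is not s-gonal.
s = 11: P(11, 34) = 5083 and P(11, 35) = 5390; 5370 is not s-gonal.
s = 12: P(12, 33) = 5313 and P(12, 34) = 5644; 5370 is not s-gonal.
Hits: s ∈ {5} → 1.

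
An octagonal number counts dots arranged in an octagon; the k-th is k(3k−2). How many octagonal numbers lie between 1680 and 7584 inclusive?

27

The n-th octagonal number is n(3n−2).
Smallest index with value ≥ 1680: n = 24 (giving 1680).
Largest index with value ≤ 7584: n = 50 (giving 7400).
Indices 24 through 50: 27 terms.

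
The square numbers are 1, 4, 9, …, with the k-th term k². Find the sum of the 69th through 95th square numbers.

Σ_{i=69}^{95} i² = 290320 − 107134 = 183186.

183186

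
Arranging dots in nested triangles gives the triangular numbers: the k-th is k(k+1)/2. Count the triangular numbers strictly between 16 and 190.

13

The n-th triangular number is n(n+1)/2.
Smallest index with value > 16: n = 6 (giving 21).
Largest index with value < 190: n = 18 (giving 171).
Indices 6 through 18: 13 terms.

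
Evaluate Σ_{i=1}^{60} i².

73810

Σ_{i=1}^{60} i² = 60·61·121/6 = 73810.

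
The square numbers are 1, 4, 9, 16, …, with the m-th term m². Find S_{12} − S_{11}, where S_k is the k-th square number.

n² − (n−1)² = 2n − 1, so 12² − 11² = 2·12 − 1 = 23.

23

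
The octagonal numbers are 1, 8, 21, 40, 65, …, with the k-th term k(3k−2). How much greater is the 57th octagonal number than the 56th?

Consecutive octagonal numbers differ by 6n − 5: here 6·57 − 5 = 337.

337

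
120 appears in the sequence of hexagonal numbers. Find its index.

Set n(2n−1) = 120, giving 2n² − n − 120 = 0.
The discriminant is 1 + 8·120 = 961, and √961 = 31.
So n = (1 + 31) / 4 = 32/4 = 8.

8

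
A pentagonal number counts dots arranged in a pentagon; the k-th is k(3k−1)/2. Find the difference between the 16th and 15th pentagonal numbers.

Consecutive pentagonal numbers differ by 3n − 2: here 3·16 − 2 = 46.

46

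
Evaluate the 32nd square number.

1024

32² = 1024.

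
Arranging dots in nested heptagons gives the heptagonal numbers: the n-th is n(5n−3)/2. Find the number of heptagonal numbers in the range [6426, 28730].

57

The n-th heptagonal number is n(5n−3)/2.
Smallest index with value ≥ 6426: n = 51 (giving 6426).
Largest index with value ≤ 28730: n = 107 (giving 28462).
Indices 51 through 107: 57 terms.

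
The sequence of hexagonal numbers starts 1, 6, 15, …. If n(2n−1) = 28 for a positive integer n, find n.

4

Set n(2n−1) = 28, giving 2n² − n − 28 = 0.
So n = (1 + 15) / 4 = 16/4 = 4.
Check: 4·(2·4 − 1) = 28. ✓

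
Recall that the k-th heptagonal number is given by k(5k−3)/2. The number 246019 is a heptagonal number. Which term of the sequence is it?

Set n(5n−3)/2 = 246019, giving 5n² − 3n − 492038 = 0.
The discriminant is 9 + 40·246019 = 9840769, and √9840769 = 3137.
So n = (3 + 3137) / 10 = 3140/10 = 314.

314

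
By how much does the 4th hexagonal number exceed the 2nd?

22

4·(2·4 − 1) = 28 and 2·(2·2 − 1) = 6.
Difference: 28 − 6 = 22.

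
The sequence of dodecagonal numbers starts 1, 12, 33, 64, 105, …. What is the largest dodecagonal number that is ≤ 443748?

Solve n(5n−4) ≤ 443748 for integer n.
n = 298 gives 442828 ≤ 443748, while n = 299 gives 445809 > 443748; so the answer is 442828.

442828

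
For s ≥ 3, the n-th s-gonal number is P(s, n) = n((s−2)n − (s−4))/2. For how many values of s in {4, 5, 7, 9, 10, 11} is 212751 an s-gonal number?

1

s = 4: P(4, 461) = 212521 and P(4, 462) = 213444; 212751 is not s-gonal.
s = 5: P(5, 376) = 211876 and P(5, 377) = 213005; 212751 is not s-gonal.
s = 7: P(7, 292) = 212722 and P(7, 293) = 214183; 212751 is not s-gonal.
s = 9: P(9, 246) = 211191 and P(9, 247) = 212914; 212751 is not s-gonal.
s = 10: P(10, 231) = 212751. ✓
s = 11: P(11, 217) = 211141 and P(11, 218) = 213095; 212751 is not s-gonal.
Hits: s ∈ {10} → 1.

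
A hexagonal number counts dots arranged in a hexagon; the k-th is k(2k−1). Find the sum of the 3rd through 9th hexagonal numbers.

518

Σ i(2i−1) = 2Σi² − Σi over i = 3..9.
Σi = 45 − 3 = 42 and Σi² = 285 − 5 = 280.
2·280 − 1·42 = 518.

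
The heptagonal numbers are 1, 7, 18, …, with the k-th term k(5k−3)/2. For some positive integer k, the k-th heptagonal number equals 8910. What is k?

Set n(5n−3)/2 = 8910, giving 5n² − 3n − 17820 = 0.
So n = (3 + 597) / 10 = 600/10 = 60.
Check: 60·(5·60 − 3)/2 = 8910. ✓

60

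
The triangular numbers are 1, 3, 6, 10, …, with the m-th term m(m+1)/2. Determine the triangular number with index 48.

48·49/2 = 2352/2 = 1176.

1176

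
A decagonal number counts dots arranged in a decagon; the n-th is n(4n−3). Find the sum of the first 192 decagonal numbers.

Σ i(4i−3) = 4Σi² − 3Σi over i = 1..192.
Σi = 18528 and Σi² = 2377760.
4·2377760 − 3·18528 = 9455456.

9455456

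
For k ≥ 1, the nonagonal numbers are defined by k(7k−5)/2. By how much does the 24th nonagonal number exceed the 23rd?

162

Consecutive nonagonal numbers differ by 7n − 6: here 7·24 − 6 = 162.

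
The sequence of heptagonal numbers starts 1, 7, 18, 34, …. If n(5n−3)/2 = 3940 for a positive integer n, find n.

Set n(5n−3)/2 = 3940, giving 5n² − 3n − 7880 = 0.
The discriminant is 9 + 40·3940 = 157609, and √157609 = 397.
So n = (3 + 397) / 10 = 400/10 = 40.
Check: 40·(5·40 − 3)/2 = 3940. ✓

40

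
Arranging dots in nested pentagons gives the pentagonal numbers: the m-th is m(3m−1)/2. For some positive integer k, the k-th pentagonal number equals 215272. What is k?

379

Set n(3n−1)/2 = 215272, giving 3n² − n − 430544 = 0.
The discriminant is 1 + 24·215272 = 5166529, and √5166529 = 2273.
So n = (1 + 2273) / 6 = 2274/6 = 379.
Check: 379·(3·379 − 1)/2 = 215272. ✓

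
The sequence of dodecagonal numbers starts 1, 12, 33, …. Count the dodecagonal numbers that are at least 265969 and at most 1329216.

285

The n-th dodecagonal number is n(5n−4).
Smallest index with value ≥ 265969: n = 232 (giving 268192).
Largest index with value ≤ 1329216: n = 516 (giving 1329216).
Indices 232 through 516: 285 terms.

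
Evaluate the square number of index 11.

121

The 11th square number is n² with n = 11.
11² = 121.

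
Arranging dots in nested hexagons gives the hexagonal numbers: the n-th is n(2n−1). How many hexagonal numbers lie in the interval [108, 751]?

The n-th hexagonal number is n(2n−1).
Smallest index with value ≥ 108: n = 8 (giving 120).
Largest index with value ≤ 751: n = 19 (giving 703).
Indices 8 through 19: 12 terms.

12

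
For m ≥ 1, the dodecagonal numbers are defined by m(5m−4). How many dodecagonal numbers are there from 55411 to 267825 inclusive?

The n-th dodecagonal number is n(5n−4).
Smallest index with value ≥ 55411: n = 106 (giving 55756).
Largest index with value ≤ 267825: n = 231 (giving 265881).
Indices 106 through 231: 126 terms.

126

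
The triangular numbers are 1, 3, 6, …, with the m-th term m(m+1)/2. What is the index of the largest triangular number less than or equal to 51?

9

Solve n(n+1)/2 ≤ 51 for integer n.
n = 9 gives 45 ≤ 51, while n = 10 gives 55 > 51; so the answer is index 9.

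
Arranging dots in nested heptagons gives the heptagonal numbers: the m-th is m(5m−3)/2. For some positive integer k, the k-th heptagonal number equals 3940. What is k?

40

Set n(5n−3)/2 = 3940, giving 5n² − 3n − 7880 = 0.
The discriminant is 9 + 40·3940 = 157609, and √157609 = 397.
So n = (3 + 397) / 10 = 400/10 = 40.
Check: 40·(5·40 − 3)/2 = 3940. ✓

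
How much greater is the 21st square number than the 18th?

117

21² = 441 and 18² = 324.
Difference: 441 − 324 = 117.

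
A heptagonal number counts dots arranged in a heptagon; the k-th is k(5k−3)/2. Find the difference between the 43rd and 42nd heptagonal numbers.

Consecutive heptagonal numbers differ by 5n − 4: here 5·43 − 4 = 211.

211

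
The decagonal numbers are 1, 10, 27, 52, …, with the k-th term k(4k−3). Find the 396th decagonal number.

The 396th decagonal number is n(4n−3) with n = 396.
396·(4·396 − 3) = 396·1581 = 626076.

626076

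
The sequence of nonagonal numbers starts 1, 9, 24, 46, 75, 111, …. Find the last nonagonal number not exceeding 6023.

5781

Solve n(7n−5)/2 ≤ 6023 for integer n.
n = 41 gives 5781 ≤ 6023, while n = 42 gives 6069 > 6023; so the answer is 5781.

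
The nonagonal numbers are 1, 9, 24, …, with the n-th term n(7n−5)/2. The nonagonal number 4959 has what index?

Set n(7n−5)/2 = 4959, giving 7n² − 5n − 9918 = 0.
The discriminant is 25 + 56·4959 = 277729, and √277729 = 527.
So n = (5 + 527) / 14 = 532/14 = 38.
Check: 38·(7·38 − 5)/2 = 4959. ✓

38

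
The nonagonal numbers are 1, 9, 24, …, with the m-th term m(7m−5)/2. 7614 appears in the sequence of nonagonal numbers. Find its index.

Set n(7n−5)/2 = 7614, giving 7n² − 5n − 15228 = 0.
So n = (5 + 653) / 14 = 658/14 = 47.
Check: 47·(7·47 − 5)/2 = 7614. ✓

47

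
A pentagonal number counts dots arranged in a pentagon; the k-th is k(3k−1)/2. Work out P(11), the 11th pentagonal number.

The 11th pentagonal number is n(3n−1)/2 with n = 11.
11·(3·11 − 1)/2 = 11·32/2 = 11·16 = 176.

176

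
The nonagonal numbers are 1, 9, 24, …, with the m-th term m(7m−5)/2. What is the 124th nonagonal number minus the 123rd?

Consecutive nonagonal numbers differ by 7n − 6: here 7·124 − 6 = 862.

862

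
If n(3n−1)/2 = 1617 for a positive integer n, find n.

Set n(3n−1)/2 = 1617, giving 3n² − n − 3234 = 0.
The discriminant is 1 + 24·1617 = 38809, and √38809 = 197.
So n = (1 + 197) / 6 = 198/6 = 33.

33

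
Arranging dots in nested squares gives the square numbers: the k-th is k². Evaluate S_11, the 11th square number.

The 11th square number is n² with n = 11.
11² = 121.

121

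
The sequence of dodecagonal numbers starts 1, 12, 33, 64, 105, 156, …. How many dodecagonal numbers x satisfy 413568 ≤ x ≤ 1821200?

316

The n-th dodecagonal number is n(5n−4).
Smallest index with value ≥ 413568: n = 288 (giving 413568).
Largest index with value ≤ 1821200: n = 603 (giving 1815633).
Indices 288 through 603: 316 terms.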